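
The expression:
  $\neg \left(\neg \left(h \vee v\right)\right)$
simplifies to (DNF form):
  $h \vee v$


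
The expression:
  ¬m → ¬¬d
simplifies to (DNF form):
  d ∨ m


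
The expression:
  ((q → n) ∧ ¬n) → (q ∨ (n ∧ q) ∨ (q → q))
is always true.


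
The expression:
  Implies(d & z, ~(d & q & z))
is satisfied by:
  {q: False, z: False, d: False}
  {d: True, q: False, z: False}
  {z: True, q: False, d: False}
  {d: True, z: True, q: False}
  {q: True, d: False, z: False}
  {d: True, q: True, z: False}
  {z: True, q: True, d: False}


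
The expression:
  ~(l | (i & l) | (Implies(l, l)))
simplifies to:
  False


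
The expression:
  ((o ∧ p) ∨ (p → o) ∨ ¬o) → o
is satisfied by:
  {o: True}


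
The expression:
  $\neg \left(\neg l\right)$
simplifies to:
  $l$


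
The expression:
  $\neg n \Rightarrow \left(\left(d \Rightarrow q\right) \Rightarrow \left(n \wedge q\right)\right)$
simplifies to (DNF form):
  $n \vee \left(d \wedge \neg q\right)$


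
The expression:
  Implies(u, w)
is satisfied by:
  {w: True, u: False}
  {u: False, w: False}
  {u: True, w: True}


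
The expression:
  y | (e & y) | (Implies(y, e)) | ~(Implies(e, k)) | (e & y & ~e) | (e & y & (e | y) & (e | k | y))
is always true.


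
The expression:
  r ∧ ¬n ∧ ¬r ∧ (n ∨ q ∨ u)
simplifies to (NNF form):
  False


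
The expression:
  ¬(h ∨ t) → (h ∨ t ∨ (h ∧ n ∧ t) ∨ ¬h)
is always true.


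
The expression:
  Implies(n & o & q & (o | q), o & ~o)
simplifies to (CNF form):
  ~n | ~o | ~q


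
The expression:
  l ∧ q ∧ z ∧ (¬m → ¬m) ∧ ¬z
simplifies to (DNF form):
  False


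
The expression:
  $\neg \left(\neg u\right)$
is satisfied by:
  {u: True}


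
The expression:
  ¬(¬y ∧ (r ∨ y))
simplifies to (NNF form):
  y ∨ ¬r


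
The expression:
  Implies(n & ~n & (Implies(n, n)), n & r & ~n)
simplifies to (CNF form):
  True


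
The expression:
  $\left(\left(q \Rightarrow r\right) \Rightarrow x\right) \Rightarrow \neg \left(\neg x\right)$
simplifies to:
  $r \vee x \vee \neg q$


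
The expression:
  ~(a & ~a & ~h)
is always true.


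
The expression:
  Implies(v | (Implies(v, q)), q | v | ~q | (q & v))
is always true.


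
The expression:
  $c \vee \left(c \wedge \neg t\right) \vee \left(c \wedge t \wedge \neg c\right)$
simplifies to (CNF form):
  $c$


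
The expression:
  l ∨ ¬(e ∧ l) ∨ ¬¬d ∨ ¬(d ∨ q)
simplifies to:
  True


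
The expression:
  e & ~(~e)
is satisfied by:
  {e: True}


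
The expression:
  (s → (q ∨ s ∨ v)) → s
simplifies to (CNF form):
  s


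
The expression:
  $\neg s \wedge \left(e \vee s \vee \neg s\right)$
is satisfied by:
  {s: False}


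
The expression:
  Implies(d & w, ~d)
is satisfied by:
  {w: False, d: False}
  {d: True, w: False}
  {w: True, d: False}


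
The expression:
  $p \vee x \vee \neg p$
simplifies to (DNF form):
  $\text{True}$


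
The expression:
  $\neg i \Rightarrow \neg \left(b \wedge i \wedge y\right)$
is always true.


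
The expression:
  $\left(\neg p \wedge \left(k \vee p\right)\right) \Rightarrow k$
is always true.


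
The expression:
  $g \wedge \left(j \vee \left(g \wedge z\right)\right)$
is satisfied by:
  {g: True, z: True, j: True}
  {g: True, z: True, j: False}
  {g: True, j: True, z: False}


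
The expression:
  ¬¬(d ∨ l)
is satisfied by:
  {d: True, l: True}
  {d: True, l: False}
  {l: True, d: False}


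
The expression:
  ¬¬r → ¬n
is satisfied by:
  {n: False, r: False}
  {r: True, n: False}
  {n: True, r: False}


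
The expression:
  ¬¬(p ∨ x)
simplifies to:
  p ∨ x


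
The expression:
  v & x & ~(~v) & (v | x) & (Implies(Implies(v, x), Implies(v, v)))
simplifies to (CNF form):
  v & x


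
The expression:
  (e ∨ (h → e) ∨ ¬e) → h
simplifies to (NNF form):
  h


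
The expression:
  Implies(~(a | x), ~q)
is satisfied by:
  {a: True, x: True, q: False}
  {a: True, q: False, x: False}
  {x: True, q: False, a: False}
  {x: False, q: False, a: False}
  {a: True, x: True, q: True}
  {a: True, q: True, x: False}
  {x: True, q: True, a: False}


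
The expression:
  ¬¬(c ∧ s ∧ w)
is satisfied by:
  {c: True, w: True, s: True}


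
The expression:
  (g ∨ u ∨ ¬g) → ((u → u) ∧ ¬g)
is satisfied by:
  {g: False}


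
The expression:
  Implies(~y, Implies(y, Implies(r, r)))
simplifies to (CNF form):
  True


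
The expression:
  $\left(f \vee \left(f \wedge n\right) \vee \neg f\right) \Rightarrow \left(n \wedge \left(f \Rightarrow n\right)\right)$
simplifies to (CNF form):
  $n$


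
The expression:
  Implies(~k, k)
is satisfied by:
  {k: True}


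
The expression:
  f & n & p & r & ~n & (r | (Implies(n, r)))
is never true.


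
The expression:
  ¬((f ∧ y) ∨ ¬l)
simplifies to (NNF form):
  l ∧ (¬f ∨ ¬y)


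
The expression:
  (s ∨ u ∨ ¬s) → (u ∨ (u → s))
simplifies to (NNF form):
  True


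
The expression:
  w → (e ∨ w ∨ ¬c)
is always true.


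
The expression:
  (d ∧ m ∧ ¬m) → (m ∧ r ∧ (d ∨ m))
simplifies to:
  True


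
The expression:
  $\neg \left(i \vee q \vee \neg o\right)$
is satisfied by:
  {o: True, q: False, i: False}


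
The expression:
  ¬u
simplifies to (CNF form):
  ¬u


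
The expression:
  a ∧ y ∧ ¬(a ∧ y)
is never true.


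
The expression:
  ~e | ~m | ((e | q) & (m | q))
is always true.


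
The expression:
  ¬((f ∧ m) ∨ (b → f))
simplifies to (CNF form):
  b ∧ ¬f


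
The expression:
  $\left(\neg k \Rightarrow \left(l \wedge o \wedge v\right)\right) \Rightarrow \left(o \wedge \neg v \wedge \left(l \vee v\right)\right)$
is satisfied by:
  {l: False, v: False, k: False, o: False}
  {v: True, o: False, l: False, k: False}
  {o: True, l: False, v: False, k: False}
  {o: True, v: True, l: False, k: False}
  {l: True, o: False, v: False, k: False}
  {v: True, l: True, o: False, k: False}
  {o: True, l: True, v: False, k: False}
  {k: True, o: True, l: True, v: False}


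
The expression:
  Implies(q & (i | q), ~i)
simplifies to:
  ~i | ~q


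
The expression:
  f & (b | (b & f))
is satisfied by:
  {b: True, f: True}


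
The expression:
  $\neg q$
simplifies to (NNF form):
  $\neg q$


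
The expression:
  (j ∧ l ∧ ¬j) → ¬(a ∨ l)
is always true.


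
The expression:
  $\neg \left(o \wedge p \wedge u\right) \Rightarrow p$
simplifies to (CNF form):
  $p$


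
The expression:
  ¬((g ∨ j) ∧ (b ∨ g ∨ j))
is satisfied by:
  {g: False, j: False}


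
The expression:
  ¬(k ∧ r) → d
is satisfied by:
  {r: True, d: True, k: True}
  {r: True, d: True, k: False}
  {d: True, k: True, r: False}
  {d: True, k: False, r: False}
  {r: True, k: True, d: False}


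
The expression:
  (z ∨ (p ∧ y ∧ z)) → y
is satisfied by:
  {y: True, z: False}
  {z: False, y: False}
  {z: True, y: True}


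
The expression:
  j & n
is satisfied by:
  {j: True, n: True}


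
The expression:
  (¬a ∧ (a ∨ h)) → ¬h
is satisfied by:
  {a: True, h: False}
  {h: False, a: False}
  {h: True, a: True}


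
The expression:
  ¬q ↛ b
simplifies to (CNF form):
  b ∨ ¬q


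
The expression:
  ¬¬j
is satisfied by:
  {j: True}


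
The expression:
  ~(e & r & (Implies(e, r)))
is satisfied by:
  {e: False, r: False}
  {r: True, e: False}
  {e: True, r: False}


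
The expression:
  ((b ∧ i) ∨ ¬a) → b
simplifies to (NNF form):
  a ∨ b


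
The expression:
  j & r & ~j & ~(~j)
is never true.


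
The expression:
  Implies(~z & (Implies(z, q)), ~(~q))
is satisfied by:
  {q: True, z: True}
  {q: True, z: False}
  {z: True, q: False}


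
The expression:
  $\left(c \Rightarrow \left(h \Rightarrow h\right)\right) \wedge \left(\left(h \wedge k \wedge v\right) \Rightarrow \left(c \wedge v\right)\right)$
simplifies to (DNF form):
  $c \vee \neg h \vee \neg k \vee \neg v$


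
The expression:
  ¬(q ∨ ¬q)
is never true.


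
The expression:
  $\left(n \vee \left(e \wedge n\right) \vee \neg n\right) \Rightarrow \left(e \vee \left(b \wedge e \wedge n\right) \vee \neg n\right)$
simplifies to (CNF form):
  $e \vee \neg n$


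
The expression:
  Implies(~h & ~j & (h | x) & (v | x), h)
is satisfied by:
  {h: True, j: True, x: False}
  {h: True, j: False, x: False}
  {j: True, h: False, x: False}
  {h: False, j: False, x: False}
  {x: True, h: True, j: True}
  {x: True, h: True, j: False}
  {x: True, j: True, h: False}


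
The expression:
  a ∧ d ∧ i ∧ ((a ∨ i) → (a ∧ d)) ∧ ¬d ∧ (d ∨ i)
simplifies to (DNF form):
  False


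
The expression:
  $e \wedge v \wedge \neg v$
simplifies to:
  $\text{False}$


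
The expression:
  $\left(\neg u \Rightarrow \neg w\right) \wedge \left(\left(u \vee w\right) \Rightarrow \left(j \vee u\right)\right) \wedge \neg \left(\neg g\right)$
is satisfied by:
  {g: True, u: True, w: False}
  {g: True, w: False, u: False}
  {g: True, u: True, w: True}


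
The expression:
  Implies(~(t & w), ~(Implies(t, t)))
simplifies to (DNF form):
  t & w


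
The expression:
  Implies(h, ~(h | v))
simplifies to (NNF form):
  ~h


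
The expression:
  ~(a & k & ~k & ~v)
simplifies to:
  True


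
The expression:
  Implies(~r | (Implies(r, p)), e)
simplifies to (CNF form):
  (e | r) & (e | ~p)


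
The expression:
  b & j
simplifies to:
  b & j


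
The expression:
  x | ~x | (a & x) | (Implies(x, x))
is always true.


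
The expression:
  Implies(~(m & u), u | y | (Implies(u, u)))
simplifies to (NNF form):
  True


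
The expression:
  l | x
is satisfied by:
  {x: True, l: True}
  {x: True, l: False}
  {l: True, x: False}


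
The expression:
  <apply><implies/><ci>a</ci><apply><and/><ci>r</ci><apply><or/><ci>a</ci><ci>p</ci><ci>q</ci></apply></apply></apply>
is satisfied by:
  {r: True, a: False}
  {a: False, r: False}
  {a: True, r: True}


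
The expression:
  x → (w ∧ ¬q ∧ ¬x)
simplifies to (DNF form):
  ¬x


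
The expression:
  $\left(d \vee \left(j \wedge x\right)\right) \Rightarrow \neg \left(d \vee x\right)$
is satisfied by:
  {d: False, x: False, j: False}
  {j: True, d: False, x: False}
  {x: True, d: False, j: False}


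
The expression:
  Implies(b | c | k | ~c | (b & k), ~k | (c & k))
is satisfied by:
  {c: True, k: False}
  {k: False, c: False}
  {k: True, c: True}


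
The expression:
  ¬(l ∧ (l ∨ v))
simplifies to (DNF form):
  ¬l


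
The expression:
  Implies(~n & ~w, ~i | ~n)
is always true.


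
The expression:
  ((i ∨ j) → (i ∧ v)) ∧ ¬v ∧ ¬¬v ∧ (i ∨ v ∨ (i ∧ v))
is never true.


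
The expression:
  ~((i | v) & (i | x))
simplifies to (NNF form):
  ~i & (~v | ~x)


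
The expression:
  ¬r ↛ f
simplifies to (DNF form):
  ¬f ∧ ¬r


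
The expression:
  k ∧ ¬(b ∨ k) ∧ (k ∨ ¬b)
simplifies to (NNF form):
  False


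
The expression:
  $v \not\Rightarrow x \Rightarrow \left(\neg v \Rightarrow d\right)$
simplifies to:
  $\text{True}$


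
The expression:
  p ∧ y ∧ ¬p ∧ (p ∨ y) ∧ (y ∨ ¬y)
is never true.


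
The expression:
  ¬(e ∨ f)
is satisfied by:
  {e: False, f: False}


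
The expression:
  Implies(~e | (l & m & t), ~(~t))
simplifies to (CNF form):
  e | t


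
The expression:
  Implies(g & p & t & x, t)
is always true.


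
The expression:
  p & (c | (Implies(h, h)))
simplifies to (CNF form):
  p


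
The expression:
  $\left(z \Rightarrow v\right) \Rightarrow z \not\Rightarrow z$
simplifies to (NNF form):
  $z \wedge \neg v$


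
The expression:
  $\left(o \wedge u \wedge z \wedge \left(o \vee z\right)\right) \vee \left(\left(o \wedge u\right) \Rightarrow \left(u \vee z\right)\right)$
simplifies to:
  $\text{True}$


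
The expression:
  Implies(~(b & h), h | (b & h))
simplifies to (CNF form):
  h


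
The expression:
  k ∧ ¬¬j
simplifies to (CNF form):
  j ∧ k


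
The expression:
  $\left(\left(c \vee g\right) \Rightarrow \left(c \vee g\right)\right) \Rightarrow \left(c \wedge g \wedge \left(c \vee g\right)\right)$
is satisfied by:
  {c: True, g: True}


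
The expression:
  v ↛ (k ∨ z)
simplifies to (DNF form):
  v ∧ ¬k ∧ ¬z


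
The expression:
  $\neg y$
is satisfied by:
  {y: False}


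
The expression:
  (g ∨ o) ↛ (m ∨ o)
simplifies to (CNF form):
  g ∧ ¬m ∧ ¬o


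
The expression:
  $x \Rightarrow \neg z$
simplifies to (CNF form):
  $\neg x \vee \neg z$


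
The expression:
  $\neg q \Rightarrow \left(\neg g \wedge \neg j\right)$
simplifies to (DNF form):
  $q \vee \left(\neg g \wedge \neg j\right)$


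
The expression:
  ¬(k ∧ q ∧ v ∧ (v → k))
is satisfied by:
  {k: False, q: False, v: False}
  {v: True, k: False, q: False}
  {q: True, k: False, v: False}
  {v: True, q: True, k: False}
  {k: True, v: False, q: False}
  {v: True, k: True, q: False}
  {q: True, k: True, v: False}


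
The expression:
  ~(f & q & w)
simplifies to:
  ~f | ~q | ~w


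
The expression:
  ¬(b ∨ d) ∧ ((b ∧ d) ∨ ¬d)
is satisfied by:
  {d: False, b: False}


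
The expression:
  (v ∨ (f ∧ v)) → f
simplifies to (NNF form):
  f ∨ ¬v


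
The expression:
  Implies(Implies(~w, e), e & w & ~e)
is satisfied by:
  {e: False, w: False}


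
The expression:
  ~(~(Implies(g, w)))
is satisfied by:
  {w: True, g: False}
  {g: False, w: False}
  {g: True, w: True}


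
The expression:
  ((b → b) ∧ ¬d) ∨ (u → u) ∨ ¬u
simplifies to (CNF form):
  True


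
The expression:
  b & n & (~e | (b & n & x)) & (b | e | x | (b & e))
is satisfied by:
  {b: True, x: True, n: True, e: False}
  {b: True, n: True, e: False, x: False}
  {b: True, x: True, e: True, n: True}


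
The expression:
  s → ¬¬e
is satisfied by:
  {e: True, s: False}
  {s: False, e: False}
  {s: True, e: True}


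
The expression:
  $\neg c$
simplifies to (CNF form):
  $\neg c$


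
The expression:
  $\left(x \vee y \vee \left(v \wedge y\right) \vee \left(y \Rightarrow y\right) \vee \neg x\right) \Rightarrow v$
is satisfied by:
  {v: True}


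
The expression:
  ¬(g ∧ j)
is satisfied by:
  {g: False, j: False}
  {j: True, g: False}
  {g: True, j: False}


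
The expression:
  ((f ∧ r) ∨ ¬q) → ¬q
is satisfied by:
  {q: False, r: False, f: False}
  {f: True, q: False, r: False}
  {r: True, q: False, f: False}
  {f: True, r: True, q: False}
  {q: True, f: False, r: False}
  {f: True, q: True, r: False}
  {r: True, q: True, f: False}


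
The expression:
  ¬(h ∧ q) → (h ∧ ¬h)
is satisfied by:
  {h: True, q: True}


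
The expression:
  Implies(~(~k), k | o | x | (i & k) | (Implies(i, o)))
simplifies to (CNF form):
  True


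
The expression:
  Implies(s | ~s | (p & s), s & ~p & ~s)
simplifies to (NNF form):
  False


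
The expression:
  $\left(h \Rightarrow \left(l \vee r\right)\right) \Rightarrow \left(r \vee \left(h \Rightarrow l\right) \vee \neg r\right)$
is always true.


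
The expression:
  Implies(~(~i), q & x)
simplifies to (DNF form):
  ~i | (q & x)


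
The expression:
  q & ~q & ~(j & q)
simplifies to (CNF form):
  False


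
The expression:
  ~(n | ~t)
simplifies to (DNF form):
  t & ~n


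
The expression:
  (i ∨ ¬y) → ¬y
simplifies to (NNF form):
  ¬i ∨ ¬y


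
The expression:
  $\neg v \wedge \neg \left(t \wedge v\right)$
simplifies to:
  $\neg v$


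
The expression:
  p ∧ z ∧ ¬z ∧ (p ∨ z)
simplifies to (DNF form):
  False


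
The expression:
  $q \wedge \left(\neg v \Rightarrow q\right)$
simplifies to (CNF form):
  $q$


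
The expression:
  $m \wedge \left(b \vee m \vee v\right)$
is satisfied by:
  {m: True}


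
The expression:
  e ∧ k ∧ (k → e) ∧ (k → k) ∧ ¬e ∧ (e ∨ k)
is never true.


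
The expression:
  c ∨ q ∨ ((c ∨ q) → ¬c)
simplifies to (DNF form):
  True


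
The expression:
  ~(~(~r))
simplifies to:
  ~r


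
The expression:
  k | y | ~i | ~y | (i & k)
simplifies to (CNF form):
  True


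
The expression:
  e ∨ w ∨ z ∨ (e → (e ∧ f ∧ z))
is always true.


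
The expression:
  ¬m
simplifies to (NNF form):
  ¬m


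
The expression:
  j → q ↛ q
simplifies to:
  ¬j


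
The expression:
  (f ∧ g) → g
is always true.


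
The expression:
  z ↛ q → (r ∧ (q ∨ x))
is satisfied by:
  {r: True, q: True, x: True, z: False}
  {r: True, q: True, x: False, z: False}
  {q: True, x: True, z: False, r: False}
  {q: True, x: False, z: False, r: False}
  {r: True, x: True, z: False, q: False}
  {r: True, x: False, z: False, q: False}
  {x: True, r: False, z: False, q: False}
  {x: False, r: False, z: False, q: False}
  {r: True, q: True, z: True, x: True}
  {r: True, q: True, z: True, x: False}
  {q: True, z: True, x: True, r: False}
  {q: True, z: True, x: False, r: False}
  {r: True, z: True, x: True, q: False}


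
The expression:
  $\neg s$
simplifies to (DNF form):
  $\neg s$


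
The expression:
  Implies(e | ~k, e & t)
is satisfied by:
  {t: True, k: True, e: False}
  {k: True, e: False, t: False}
  {t: True, e: True, k: True}
  {t: True, e: True, k: False}


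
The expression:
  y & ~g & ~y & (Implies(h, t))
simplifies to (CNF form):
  False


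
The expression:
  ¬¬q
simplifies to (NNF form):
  q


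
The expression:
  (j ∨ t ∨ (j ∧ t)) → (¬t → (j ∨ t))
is always true.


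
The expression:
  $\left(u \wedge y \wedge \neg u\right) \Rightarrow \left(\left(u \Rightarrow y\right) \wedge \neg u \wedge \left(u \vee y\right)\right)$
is always true.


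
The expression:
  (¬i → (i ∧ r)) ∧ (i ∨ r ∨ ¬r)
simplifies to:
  i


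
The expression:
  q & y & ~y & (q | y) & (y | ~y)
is never true.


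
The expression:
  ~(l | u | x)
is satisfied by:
  {x: False, u: False, l: False}


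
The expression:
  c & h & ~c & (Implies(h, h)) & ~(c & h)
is never true.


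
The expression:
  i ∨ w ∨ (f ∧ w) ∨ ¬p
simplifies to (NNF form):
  i ∨ w ∨ ¬p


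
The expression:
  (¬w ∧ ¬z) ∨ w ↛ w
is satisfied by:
  {w: False, z: False}


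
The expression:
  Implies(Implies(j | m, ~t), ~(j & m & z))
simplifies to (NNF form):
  t | ~j | ~m | ~z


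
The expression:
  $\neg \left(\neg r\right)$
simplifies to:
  $r$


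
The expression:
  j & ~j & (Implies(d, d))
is never true.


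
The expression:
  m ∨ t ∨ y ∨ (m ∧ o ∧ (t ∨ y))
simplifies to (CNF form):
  m ∨ t ∨ y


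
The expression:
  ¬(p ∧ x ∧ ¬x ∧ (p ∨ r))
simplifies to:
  True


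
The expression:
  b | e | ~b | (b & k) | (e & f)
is always true.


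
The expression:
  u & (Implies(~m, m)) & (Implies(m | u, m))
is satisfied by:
  {m: True, u: True}


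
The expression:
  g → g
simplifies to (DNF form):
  True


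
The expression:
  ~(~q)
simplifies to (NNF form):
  q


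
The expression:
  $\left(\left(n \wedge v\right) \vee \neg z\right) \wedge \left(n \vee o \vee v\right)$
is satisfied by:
  {n: True, o: True, v: True, z: False}
  {n: True, v: True, z: False, o: False}
  {n: True, o: True, z: False, v: False}
  {n: True, z: False, v: False, o: False}
  {o: True, v: True, z: False, n: False}
  {v: True, o: False, z: False, n: False}
  {o: True, z: False, v: False, n: False}
  {o: True, n: True, z: True, v: True}
  {n: True, z: True, v: True, o: False}


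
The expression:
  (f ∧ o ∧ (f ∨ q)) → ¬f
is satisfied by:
  {o: False, f: False}
  {f: True, o: False}
  {o: True, f: False}


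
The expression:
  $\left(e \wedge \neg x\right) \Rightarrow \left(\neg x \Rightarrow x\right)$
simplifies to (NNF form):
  $x \vee \neg e$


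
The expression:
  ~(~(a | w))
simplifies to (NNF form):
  a | w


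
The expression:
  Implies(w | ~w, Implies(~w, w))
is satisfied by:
  {w: True}


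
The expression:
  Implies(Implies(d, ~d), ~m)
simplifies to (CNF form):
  d | ~m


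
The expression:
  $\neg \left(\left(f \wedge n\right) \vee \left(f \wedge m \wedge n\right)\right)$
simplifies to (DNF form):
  $\neg f \vee \neg n$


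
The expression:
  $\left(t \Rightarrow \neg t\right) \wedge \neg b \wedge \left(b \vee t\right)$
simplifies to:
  $\text{False}$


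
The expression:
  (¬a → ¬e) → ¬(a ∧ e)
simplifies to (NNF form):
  ¬a ∨ ¬e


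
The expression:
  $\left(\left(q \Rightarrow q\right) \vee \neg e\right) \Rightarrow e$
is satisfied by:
  {e: True}


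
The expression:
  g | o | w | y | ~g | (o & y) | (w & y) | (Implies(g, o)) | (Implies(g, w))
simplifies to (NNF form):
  True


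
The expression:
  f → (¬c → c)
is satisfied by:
  {c: True, f: False}
  {f: False, c: False}
  {f: True, c: True}


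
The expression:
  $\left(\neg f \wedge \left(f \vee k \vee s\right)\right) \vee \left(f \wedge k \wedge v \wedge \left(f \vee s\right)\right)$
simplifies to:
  $\left(k \wedge v\right) \vee \left(k \wedge \neg f\right) \vee \left(s \wedge \neg f\right)$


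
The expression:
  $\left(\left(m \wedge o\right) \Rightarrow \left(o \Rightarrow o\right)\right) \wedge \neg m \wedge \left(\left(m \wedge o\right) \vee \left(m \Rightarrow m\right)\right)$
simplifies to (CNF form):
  $\neg m$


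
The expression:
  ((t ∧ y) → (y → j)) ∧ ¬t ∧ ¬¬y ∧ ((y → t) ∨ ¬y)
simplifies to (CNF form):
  False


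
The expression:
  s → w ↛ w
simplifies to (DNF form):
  ¬s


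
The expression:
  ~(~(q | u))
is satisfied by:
  {q: True, u: True}
  {q: True, u: False}
  {u: True, q: False}


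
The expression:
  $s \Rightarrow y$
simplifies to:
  $y \vee \neg s$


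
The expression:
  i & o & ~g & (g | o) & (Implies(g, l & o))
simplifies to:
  i & o & ~g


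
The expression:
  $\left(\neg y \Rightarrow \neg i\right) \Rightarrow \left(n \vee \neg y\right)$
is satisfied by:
  {n: True, y: False}
  {y: False, n: False}
  {y: True, n: True}


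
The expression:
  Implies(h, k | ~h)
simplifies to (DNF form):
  k | ~h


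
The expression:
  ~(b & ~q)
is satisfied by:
  {q: True, b: False}
  {b: False, q: False}
  {b: True, q: True}


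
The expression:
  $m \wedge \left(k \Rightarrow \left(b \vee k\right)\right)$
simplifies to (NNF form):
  $m$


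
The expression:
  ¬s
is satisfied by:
  {s: False}


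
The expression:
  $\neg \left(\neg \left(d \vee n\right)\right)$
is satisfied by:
  {n: True, d: True}
  {n: True, d: False}
  {d: True, n: False}


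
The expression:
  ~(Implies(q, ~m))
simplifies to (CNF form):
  m & q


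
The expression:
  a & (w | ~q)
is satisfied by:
  {a: True, w: True, q: False}
  {a: True, w: False, q: False}
  {a: True, q: True, w: True}


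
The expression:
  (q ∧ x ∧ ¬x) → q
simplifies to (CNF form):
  True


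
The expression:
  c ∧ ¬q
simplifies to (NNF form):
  c ∧ ¬q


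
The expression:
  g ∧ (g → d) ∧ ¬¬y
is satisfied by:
  {g: True, d: True, y: True}


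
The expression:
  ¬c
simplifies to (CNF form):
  ¬c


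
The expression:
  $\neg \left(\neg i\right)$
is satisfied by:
  {i: True}


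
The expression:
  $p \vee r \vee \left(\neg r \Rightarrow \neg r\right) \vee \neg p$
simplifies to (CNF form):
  $\text{True}$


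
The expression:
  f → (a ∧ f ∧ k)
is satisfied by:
  {k: True, a: True, f: False}
  {k: True, a: False, f: False}
  {a: True, k: False, f: False}
  {k: False, a: False, f: False}
  {f: True, k: True, a: True}


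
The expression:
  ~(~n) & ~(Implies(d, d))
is never true.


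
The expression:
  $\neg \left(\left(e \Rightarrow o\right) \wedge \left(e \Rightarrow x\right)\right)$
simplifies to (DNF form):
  $\left(e \wedge \neg o\right) \vee \left(e \wedge \neg x\right)$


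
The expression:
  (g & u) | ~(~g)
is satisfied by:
  {g: True}


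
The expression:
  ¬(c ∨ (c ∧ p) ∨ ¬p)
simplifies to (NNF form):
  p ∧ ¬c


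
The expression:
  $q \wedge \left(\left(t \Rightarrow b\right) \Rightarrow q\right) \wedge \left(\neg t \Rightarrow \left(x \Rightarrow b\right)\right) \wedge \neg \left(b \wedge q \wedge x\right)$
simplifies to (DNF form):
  $\left(q \wedge \neg x\right) \vee \left(q \wedge t \wedge \neg b\right) \vee \left(q \wedge t \wedge \neg x\right) \vee \left(q \wedge \neg b \wedge \neg x\right)$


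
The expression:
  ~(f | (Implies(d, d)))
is never true.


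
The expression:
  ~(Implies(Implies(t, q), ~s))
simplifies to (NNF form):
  s & (q | ~t)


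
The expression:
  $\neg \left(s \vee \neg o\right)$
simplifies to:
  $o \wedge \neg s$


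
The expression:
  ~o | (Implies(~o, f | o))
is always true.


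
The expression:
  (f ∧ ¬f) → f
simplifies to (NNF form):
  True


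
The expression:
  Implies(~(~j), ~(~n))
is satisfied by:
  {n: True, j: False}
  {j: False, n: False}
  {j: True, n: True}


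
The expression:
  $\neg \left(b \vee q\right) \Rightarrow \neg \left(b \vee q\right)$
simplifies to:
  $\text{True}$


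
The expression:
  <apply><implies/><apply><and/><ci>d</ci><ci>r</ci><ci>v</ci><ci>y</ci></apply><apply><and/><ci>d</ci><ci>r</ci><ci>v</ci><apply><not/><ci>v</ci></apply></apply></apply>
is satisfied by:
  {v: False, d: False, y: False, r: False}
  {r: True, v: False, d: False, y: False}
  {y: True, v: False, d: False, r: False}
  {r: True, y: True, v: False, d: False}
  {d: True, r: False, v: False, y: False}
  {r: True, d: True, v: False, y: False}
  {y: True, d: True, r: False, v: False}
  {r: True, y: True, d: True, v: False}
  {v: True, y: False, d: False, r: False}
  {r: True, v: True, y: False, d: False}
  {y: True, v: True, r: False, d: False}
  {r: True, y: True, v: True, d: False}
  {d: True, v: True, y: False, r: False}
  {r: True, d: True, v: True, y: False}
  {y: True, d: True, v: True, r: False}


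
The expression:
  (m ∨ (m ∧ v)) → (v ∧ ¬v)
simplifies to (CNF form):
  ¬m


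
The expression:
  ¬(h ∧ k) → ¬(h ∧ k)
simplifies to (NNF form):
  True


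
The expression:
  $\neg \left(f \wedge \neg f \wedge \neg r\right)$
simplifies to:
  $\text{True}$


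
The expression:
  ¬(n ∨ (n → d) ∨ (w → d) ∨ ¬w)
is never true.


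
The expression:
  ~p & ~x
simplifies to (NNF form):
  ~p & ~x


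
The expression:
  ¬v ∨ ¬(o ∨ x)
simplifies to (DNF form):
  (¬o ∧ ¬x) ∨ ¬v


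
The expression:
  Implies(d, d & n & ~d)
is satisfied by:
  {d: False}


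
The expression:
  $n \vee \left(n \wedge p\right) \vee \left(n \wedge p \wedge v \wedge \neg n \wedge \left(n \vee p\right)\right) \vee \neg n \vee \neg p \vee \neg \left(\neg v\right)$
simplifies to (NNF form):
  $\text{True}$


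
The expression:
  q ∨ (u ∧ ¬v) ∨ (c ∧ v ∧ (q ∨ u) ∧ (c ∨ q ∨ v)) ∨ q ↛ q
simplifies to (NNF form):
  q ∨ (c ∧ u) ∨ (u ∧ ¬v)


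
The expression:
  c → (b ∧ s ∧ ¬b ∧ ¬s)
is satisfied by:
  {c: False}


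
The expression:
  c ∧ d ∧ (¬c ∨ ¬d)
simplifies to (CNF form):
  False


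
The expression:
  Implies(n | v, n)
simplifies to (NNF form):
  n | ~v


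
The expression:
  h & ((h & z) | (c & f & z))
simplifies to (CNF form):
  h & z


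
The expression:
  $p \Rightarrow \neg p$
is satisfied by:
  {p: False}


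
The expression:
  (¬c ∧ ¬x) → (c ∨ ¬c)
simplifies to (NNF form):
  True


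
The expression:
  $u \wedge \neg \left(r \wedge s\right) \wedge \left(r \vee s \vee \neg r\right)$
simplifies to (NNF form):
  $u \wedge \left(\neg r \vee \neg s\right)$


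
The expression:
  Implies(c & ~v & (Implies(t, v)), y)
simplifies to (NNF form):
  t | v | y | ~c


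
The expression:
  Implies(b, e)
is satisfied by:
  {e: True, b: False}
  {b: False, e: False}
  {b: True, e: True}


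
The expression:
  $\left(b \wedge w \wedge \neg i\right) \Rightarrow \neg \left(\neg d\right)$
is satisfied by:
  {i: True, d: True, w: False, b: False}
  {i: True, w: False, d: False, b: False}
  {d: True, i: False, w: False, b: False}
  {i: False, w: False, d: False, b: False}
  {b: True, i: True, d: True, w: False}
  {b: True, i: True, w: False, d: False}
  {b: True, d: True, i: False, w: False}
  {b: True, i: False, w: False, d: False}
  {i: True, w: True, d: True, b: False}
  {i: True, w: True, b: False, d: False}
  {w: True, d: True, b: False, i: False}
  {w: True, b: False, d: False, i: False}
  {i: True, w: True, b: True, d: True}
  {i: True, w: True, b: True, d: False}
  {w: True, b: True, d: True, i: False}


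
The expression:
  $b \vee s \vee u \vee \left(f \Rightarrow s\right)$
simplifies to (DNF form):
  $b \vee s \vee u \vee \neg f$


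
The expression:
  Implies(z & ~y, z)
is always true.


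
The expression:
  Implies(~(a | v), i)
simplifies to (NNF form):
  a | i | v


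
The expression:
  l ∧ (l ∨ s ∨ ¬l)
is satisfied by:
  {l: True}


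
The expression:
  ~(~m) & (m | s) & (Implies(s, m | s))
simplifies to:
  m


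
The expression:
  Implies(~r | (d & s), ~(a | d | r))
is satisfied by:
  {r: True, s: False, d: False, a: False}
  {r: True, a: True, s: False, d: False}
  {r: True, s: True, d: False, a: False}
  {r: True, a: True, s: True, d: False}
  {a: False, s: False, d: False, r: False}
  {s: True, a: False, d: False, r: False}
  {d: True, r: True, a: False, s: False}
  {a: True, d: True, r: True, s: False}


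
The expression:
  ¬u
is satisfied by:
  {u: False}


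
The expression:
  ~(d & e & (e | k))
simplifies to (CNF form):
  ~d | ~e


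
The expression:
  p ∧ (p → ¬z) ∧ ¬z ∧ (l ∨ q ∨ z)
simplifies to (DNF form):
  (l ∧ p ∧ ¬z) ∨ (p ∧ q ∧ ¬z)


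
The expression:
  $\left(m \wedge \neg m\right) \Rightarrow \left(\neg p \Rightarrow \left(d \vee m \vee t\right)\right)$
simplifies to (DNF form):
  $\text{True}$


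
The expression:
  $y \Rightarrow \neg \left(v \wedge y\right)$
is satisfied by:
  {v: False, y: False}
  {y: True, v: False}
  {v: True, y: False}


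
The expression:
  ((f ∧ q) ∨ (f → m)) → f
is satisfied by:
  {f: True}


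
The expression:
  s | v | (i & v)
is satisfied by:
  {v: True, s: True}
  {v: True, s: False}
  {s: True, v: False}


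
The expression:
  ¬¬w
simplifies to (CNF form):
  w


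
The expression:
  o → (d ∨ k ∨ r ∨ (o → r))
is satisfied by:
  {r: True, d: True, k: True, o: False}
  {r: True, d: True, o: False, k: False}
  {r: True, k: True, o: False, d: False}
  {r: True, o: False, k: False, d: False}
  {d: True, k: True, o: False, r: False}
  {d: True, o: False, k: False, r: False}
  {k: True, d: False, o: False, r: False}
  {d: False, o: False, k: False, r: False}
  {d: True, r: True, o: True, k: True}
  {d: True, r: True, o: True, k: False}
  {r: True, o: True, k: True, d: False}
  {r: True, o: True, d: False, k: False}
  {k: True, o: True, d: True, r: False}
  {o: True, d: True, r: False, k: False}
  {o: True, k: True, r: False, d: False}


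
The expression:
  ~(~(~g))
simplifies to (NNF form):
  ~g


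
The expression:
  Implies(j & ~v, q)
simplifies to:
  q | v | ~j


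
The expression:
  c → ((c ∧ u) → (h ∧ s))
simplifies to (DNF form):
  (h ∧ s) ∨ ¬c ∨ ¬u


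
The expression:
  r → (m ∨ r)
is always true.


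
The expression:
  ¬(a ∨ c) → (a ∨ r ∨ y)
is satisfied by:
  {r: True, a: True, y: True, c: True}
  {r: True, a: True, y: True, c: False}
  {r: True, a: True, c: True, y: False}
  {r: True, a: True, c: False, y: False}
  {r: True, y: True, c: True, a: False}
  {r: True, y: True, c: False, a: False}
  {r: True, y: False, c: True, a: False}
  {r: True, y: False, c: False, a: False}
  {a: True, y: True, c: True, r: False}
  {a: True, y: True, c: False, r: False}
  {a: True, c: True, y: False, r: False}
  {a: True, c: False, y: False, r: False}
  {y: True, c: True, a: False, r: False}
  {y: True, a: False, c: False, r: False}
  {c: True, a: False, y: False, r: False}


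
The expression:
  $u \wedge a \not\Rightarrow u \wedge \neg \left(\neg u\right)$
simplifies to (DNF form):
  $\text{False}$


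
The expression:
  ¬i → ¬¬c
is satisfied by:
  {i: True, c: True}
  {i: True, c: False}
  {c: True, i: False}


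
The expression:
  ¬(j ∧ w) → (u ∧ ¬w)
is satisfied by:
  {u: True, j: True, w: False}
  {u: True, w: False, j: False}
  {u: True, j: True, w: True}
  {j: True, w: True, u: False}


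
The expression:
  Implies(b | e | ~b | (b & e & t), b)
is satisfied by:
  {b: True}


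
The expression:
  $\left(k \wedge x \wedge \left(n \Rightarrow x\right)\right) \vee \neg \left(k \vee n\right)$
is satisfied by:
  {x: True, n: False, k: False}
  {n: False, k: False, x: False}
  {x: True, k: True, n: False}
  {x: True, n: True, k: True}


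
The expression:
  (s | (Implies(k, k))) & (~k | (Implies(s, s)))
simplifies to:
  True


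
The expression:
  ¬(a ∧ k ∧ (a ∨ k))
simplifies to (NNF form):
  ¬a ∨ ¬k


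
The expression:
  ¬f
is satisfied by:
  {f: False}


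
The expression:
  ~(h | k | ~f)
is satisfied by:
  {f: True, h: False, k: False}


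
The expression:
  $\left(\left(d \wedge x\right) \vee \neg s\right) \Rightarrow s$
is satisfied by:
  {s: True}


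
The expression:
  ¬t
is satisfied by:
  {t: False}


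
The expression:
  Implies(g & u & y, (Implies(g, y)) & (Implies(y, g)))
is always true.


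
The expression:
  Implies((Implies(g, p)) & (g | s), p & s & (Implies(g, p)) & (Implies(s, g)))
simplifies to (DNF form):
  (g & s) | (~g & ~s) | (~p & ~s)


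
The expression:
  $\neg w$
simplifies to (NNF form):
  $\neg w$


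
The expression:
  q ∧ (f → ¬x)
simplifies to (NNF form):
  q ∧ (¬f ∨ ¬x)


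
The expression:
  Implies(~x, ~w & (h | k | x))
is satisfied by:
  {x: True, k: True, h: True, w: False}
  {x: True, k: True, h: False, w: False}
  {x: True, h: True, w: False, k: False}
  {x: True, h: False, w: False, k: False}
  {x: True, k: True, w: True, h: True}
  {x: True, k: True, w: True, h: False}
  {x: True, w: True, h: True, k: False}
  {x: True, w: True, h: False, k: False}
  {k: True, w: False, h: True, x: False}
  {k: True, w: False, h: False, x: False}
  {h: True, x: False, w: False, k: False}


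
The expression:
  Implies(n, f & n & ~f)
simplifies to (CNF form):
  ~n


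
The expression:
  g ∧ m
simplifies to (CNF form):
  g ∧ m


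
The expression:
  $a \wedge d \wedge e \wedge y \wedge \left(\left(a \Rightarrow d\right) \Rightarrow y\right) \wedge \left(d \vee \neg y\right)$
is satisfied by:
  {a: True, e: True, d: True, y: True}


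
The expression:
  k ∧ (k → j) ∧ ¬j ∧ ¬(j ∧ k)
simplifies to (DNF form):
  False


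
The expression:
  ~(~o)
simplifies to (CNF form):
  o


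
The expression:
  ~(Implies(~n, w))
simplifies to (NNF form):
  ~n & ~w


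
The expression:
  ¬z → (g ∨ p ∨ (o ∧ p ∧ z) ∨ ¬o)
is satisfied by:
  {z: True, g: True, p: True, o: False}
  {z: True, g: True, o: False, p: False}
  {z: True, p: True, o: False, g: False}
  {z: True, o: False, p: False, g: False}
  {g: True, p: True, o: False, z: False}
  {g: True, o: False, p: False, z: False}
  {p: True, g: False, o: False, z: False}
  {g: False, o: False, p: False, z: False}
  {g: True, z: True, o: True, p: True}
  {g: True, z: True, o: True, p: False}
  {z: True, o: True, p: True, g: False}
  {z: True, o: True, g: False, p: False}
  {p: True, o: True, g: True, z: False}
  {o: True, g: True, z: False, p: False}
  {o: True, p: True, z: False, g: False}


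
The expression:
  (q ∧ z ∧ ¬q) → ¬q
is always true.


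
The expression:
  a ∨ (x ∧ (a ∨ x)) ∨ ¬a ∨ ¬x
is always true.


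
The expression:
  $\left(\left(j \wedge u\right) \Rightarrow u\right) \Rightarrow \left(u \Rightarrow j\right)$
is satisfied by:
  {j: True, u: False}
  {u: False, j: False}
  {u: True, j: True}


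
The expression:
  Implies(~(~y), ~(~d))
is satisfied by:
  {d: True, y: False}
  {y: False, d: False}
  {y: True, d: True}


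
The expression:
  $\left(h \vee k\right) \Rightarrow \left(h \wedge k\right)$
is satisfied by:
  {h: False, k: False}
  {k: True, h: True}


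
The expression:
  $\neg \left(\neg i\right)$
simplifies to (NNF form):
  $i$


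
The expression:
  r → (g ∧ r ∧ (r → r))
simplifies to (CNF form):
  g ∨ ¬r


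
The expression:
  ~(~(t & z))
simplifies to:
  t & z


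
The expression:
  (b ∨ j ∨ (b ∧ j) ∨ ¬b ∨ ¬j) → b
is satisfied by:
  {b: True}


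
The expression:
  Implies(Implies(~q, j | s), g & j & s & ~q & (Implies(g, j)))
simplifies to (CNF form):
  ~q & (g | ~s) & (j | ~s) & (s | ~j)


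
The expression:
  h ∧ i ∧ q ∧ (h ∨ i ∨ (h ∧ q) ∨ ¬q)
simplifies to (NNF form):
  h ∧ i ∧ q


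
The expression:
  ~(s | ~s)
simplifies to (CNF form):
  False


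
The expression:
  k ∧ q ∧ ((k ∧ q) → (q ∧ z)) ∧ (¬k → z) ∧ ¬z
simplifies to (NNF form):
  False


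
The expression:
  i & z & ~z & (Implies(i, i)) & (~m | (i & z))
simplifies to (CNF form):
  False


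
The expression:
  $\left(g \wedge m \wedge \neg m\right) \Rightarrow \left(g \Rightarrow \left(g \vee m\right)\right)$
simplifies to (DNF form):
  $\text{True}$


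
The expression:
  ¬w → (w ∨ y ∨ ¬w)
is always true.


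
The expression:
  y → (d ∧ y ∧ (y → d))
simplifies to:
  d ∨ ¬y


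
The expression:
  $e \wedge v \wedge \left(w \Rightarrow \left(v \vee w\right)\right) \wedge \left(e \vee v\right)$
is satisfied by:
  {e: True, v: True}


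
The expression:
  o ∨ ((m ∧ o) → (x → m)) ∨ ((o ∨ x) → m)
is always true.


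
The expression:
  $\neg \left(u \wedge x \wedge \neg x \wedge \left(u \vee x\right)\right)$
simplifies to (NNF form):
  $\text{True}$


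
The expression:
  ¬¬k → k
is always true.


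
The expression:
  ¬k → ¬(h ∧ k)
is always true.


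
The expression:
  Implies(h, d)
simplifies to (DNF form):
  d | ~h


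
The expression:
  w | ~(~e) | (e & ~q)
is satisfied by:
  {e: True, w: True}
  {e: True, w: False}
  {w: True, e: False}


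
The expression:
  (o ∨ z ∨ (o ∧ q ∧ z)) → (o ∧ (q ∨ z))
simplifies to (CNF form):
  (o ∨ ¬z) ∧ (z ∨ ¬z) ∧ (o ∨ q ∨ ¬o) ∧ (o ∨ q ∨ ¬z) ∧ (o ∨ ¬o ∨ ¬z) ∧ (q ∨ z ∨ ¬o) ∧ (q ∨ z ∨ ¬z) ∧ (z ∨ ¬o ∨ ¬z)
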